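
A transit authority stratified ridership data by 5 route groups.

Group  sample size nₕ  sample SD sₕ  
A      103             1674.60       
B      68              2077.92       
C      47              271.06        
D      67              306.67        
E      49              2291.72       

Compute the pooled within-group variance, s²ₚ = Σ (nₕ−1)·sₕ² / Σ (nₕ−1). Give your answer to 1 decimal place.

Degrees of freedom: 102 + 67 + 46 + 66 + 48 = 329.
Σ(nₕ−1)sₕ² = 102·2804285.16 + 67·4317751.5264 + 46·73473.5236 + 66·94046.4889 + 48·5251980.5584 = 837008355.745.
s²ₚ = 837008355.745 / 329 = 2544098.346... → 2544098.3.

2544098.3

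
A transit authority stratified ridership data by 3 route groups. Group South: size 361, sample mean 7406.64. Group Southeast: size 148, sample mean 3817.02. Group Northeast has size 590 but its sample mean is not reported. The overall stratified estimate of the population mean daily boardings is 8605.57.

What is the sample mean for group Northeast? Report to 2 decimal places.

Σ Nₕx̄ₕ = N·μ, so 590·x̄_Northeast = 1099·8605.57 − (361·7406.64 + 148·3817.02).
= 9457521.43 − 3238716 = 6218805.43.
x̄_Northeast = 6218805.43 / 590 = 10540.3482... → 10540.35.

10540.35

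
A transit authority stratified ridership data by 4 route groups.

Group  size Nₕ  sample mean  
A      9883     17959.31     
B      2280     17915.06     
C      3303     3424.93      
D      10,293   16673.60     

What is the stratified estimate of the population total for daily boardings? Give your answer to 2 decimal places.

401272106.12

A: 9883·17959.31 = 177491860.73
B: 2280·17915.06 = 40846336.8
C: 3303·3424.93 = 11312543.79
D: 10293·16673.60 = 171621364.8
τ̂ = Σ Nₕx̄ₕ = 401272106.12.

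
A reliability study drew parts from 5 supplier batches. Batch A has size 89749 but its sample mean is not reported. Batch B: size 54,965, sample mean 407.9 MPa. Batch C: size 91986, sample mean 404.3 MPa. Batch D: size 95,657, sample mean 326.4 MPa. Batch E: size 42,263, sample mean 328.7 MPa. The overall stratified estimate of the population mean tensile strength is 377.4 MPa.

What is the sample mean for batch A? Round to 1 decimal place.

N = 89749 + 54965 + 91986 + 95657 + 42263 = 374620.
Overall total = μ·N = 377.4·374620 = 141381588.
Subtract the known strata: 54965·407.9 + 91986·404.3 + 95657·326.4 + 42263·328.7 = 104724456.2.
Remaining total for batch A: 141381588 − 104724456.2 = 36657131.8.
Divide by its size: 36657131.8 / 89749 = 408.441... → 408.4.

408.4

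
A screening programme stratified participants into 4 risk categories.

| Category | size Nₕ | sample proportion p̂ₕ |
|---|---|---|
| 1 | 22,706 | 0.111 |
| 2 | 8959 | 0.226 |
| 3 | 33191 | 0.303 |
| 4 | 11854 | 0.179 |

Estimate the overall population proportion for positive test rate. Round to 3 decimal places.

Wₕ = Nₕ/N with N = 76710: 0.2960, 0.1168, 0.4327, 0.1545.
p̂_st = 0.2960·0.111 + 0.1168·0.226 + 0.4327·0.303 + 0.1545·0.179 ≈ 0.21801... → 0.218.

0.218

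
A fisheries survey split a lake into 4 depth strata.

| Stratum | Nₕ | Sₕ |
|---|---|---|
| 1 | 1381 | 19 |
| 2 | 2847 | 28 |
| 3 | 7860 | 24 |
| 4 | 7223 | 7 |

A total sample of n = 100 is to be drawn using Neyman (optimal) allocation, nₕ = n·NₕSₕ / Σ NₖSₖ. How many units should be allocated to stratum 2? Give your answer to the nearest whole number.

1: NₕSₕ = 1381·19 = 26239
2: NₕSₕ = 2847·28 = 79716
3: NₕSₕ = 7860·24 = 188640
4: NₕSₕ = 7223·7 = 50561
Σ NₕSₕ = 345156.
n_2 = 100·79716/345156 = 23.096... → 23.

23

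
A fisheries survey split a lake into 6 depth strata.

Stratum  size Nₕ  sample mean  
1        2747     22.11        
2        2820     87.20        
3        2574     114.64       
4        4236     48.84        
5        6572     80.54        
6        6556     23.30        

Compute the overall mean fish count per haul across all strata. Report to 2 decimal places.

N = 2747 + 2820 + 2574 + 4236 + 6572 + 6556 = 25505.
Weight each subgroup mean by Nₕ/N and sum.
Σ Nₕx̄ₕ = 2747·22.11 + 2820·87.20 + 2574·114.64 + 4236·48.84 + 6572·80.54 + 6556·23.30 = 60736.17 + 245904 + 295083.36 + 206886.24 + 529308.88 + 152754.8 = 1490673.45.
Divide by N: 1490673.45 / 25505 = 58.4463... → 58.45.

58.45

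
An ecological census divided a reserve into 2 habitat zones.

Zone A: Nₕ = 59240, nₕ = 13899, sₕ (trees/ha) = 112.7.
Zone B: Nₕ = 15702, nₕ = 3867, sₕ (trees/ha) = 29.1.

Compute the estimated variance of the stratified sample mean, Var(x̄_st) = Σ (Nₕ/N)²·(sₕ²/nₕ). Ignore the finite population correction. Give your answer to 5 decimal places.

0.58062

N = 74942. Term for each stratum: Wₕ²sₕ²/nₕ.
Var(x̄_st) = 0.57101014 + 0.00961327 = 0.58062341 → 0.58062.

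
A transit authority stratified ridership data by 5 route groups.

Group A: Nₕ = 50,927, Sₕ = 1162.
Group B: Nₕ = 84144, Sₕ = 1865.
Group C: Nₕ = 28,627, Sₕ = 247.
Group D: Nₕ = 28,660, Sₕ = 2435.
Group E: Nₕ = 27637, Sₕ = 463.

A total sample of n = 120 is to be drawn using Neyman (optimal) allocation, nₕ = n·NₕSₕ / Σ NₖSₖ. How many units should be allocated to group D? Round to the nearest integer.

27

A: NₕSₕ = 50927·1162 = 59177174
B: NₕSₕ = 84144·1865 = 156928560
C: NₕSₕ = 28627·247 = 7070869
D: NₕSₕ = 28660·2435 = 69787100
E: NₕSₕ = 27637·463 = 12795931
Σ NₕSₕ = 305759634.
n_D = 120·69787100/305759634 = 27.389... → 27.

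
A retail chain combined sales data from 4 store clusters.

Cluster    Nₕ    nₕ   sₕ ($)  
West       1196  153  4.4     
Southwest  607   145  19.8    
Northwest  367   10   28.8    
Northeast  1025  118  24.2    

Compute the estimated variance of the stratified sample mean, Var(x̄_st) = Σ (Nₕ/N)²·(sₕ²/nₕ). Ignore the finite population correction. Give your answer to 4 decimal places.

N = 3195; Wₕ = Nₕ/N.
cluster West: (1196/3195)²·4.4²/153 = 0.0177311
cluster Southwest: (607/3195)²·19.8²/145 = 0.0975884
cluster Northwest: (367/3195)²·28.8²/10 = 1.0943982
cluster Northeast: (1025/3195)²·24.2²/118 = 0.5108045
Sum = 1.7205222 → 1.7205.

1.7205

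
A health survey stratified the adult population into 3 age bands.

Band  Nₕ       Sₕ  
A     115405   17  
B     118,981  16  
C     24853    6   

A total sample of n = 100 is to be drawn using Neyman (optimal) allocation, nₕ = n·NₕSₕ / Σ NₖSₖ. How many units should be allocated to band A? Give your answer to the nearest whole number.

A: NₕSₕ = 115405·17 = 1961885
B: NₕSₕ = 118981·16 = 1903696
C: NₕSₕ = 24853·6 = 149118
Σ NₕSₕ = 4014699.
n_A = 100·1961885/4014699 = 48.868... → 49.

49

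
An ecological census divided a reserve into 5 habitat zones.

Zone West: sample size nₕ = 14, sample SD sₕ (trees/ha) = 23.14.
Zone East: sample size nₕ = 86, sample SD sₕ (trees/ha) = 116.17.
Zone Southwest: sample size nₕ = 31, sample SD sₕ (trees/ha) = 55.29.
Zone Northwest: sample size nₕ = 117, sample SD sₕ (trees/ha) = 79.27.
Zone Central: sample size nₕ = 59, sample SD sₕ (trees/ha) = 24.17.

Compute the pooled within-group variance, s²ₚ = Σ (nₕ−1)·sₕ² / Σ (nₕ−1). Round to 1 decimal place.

6650.9

Degrees of freedom: 13 + 85 + 30 + 116 + 58 = 302.
Σ(nₕ−1)sₕ² = 13·535.4596 + 85·13495.4689 + 30·3056.9841 + 116·6283.7329 + 58·584.1889 = 2008581.3269.
s²ₚ = 2008581.3269 / 302 = 6650.932... → 6650.9.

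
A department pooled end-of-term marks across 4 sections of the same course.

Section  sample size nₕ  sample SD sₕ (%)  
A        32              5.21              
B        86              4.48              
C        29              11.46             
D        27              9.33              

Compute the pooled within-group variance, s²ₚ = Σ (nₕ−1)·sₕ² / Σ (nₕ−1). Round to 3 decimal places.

49.929

Degrees of freedom: 31 + 85 + 28 + 26 = 170.
Σ(nₕ−1)sₕ² = 31·27.1441 + 85·20.0704 + 28·131.3316 + 26·87.0489 = 8488.0073.
s²ₚ = 8488.0073 / 170 = 49.92945... → 49.929.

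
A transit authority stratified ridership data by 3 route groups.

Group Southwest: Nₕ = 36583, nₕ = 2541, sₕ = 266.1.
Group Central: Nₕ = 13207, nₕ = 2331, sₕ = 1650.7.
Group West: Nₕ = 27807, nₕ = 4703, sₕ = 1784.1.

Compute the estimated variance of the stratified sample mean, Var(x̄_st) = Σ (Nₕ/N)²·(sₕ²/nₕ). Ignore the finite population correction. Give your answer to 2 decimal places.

126.97

N = 77597; Wₕ = Nₕ/N.
group Southwest: (36583/77597)²·266.1²/2541 = 6.19375
group Central: (13207/77597)²·1650.7²/2331 = 33.86199
group West: (27807/77597)²·1784.1²/4703 = 86.91242
Sum = 126.96816 → 126.97.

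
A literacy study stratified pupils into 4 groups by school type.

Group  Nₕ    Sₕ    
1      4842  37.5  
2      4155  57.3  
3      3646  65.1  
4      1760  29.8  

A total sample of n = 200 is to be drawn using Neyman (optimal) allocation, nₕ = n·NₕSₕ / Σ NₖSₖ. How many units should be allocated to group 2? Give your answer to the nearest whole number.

1: NₕSₕ = 4842·37.5 = 181575
2: NₕSₕ = 4155·57.3 = 238081.5
3: NₕSₕ = 3646·65.1 = 237354.6
4: NₕSₕ = 1760·29.8 = 52448
Σ NₕSₕ = 709459.1.
n_2 = 200·238081.5/709459.1 = 67.116... → 67.

67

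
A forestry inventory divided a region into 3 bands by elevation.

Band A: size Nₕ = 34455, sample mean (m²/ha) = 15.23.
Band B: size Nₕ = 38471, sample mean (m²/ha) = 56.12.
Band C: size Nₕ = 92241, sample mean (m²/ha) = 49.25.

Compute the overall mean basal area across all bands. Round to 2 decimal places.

N = 34455 + 38471 + 92241 = 165167.
Weight each subgroup mean by Nₕ/N and sum.
Σ Nₕx̄ₕ = 34455·15.23 + 38471·56.12 + 92241·49.25 = 524749.65 + 2158992.52 + 4542869.25 = 7226611.42.
Divide by N: 7226611.42 / 165167 = 43.7534... → 43.75.

43.75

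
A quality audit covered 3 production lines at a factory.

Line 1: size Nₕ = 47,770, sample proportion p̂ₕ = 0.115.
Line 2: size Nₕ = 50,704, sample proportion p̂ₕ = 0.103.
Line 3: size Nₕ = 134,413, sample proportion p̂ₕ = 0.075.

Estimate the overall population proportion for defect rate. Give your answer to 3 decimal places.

N = 47770 + 50704 + 134413 = 232887.
Overall proportion = Σ (Nₕ/N)·p̂ₕ.
Σ Nₕp̂ₕ = 5493.55 + 5222.512 + 10080.975 = 20797.037.
20797.037 / 232887 = 0.08930... → 0.089.

0.089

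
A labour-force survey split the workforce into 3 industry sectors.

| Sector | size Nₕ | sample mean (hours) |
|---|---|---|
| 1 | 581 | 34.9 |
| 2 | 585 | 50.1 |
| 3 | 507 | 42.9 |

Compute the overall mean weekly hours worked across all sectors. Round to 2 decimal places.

N = 581 + 585 + 507 = 1673.
The stratified mean weights each stratum mean by its population share Nₕ/N.
Σ Nₕx̄ₕ = 581·34.9 + 585·50.1 + 507·42.9 = 20276.9 + 29308.5 + 21750.3 = 71335.7.
Divide by N: 71335.7 / 1673 = 42.6394... → 42.64.

42.64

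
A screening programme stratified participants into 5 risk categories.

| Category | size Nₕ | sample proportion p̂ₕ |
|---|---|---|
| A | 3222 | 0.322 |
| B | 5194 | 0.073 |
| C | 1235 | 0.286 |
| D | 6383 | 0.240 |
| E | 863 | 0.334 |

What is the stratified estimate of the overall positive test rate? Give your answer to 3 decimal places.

N = 3222 + 5194 + 1235 + 6383 + 863 = 16897.
Overall proportion = Σ (Nₕ/N)·p̂ₕ.
Σ Nₕp̂ₕ = 1037.484 + 379.162 + 353.21 + 1531.92 + 288.242 = 3590.018.
3590.018 / 16897 = 0.21246... → 0.212.

0.212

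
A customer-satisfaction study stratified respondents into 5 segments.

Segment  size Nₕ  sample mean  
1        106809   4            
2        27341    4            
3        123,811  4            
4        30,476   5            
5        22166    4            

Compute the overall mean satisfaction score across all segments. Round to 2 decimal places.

x̄_st = (Σ Nₕx̄ₕ) / (Σ Nₕ) = (106809·4 + 27341·4 + 123811·4 + 30476·5 + 22166·4) / 310603
= 1272888 / 310603 = 4.0981... → 4.10.

4.10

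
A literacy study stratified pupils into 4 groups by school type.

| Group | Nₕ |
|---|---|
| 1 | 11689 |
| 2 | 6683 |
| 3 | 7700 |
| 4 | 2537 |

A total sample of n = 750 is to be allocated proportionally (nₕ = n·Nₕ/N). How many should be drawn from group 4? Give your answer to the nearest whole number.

67

N = 11689 + 6683 + 7700 + 2537 = 28609.
n_4 = 750·2537/28609 = 66.509... → 67.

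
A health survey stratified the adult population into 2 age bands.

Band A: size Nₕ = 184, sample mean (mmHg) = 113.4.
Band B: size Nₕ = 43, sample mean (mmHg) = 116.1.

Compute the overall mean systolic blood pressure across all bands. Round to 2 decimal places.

N = 227; weights Wₕ = Nₕ/N = (0.8106, 0.1894).
x̄_st = Σ Wₕ·x̄ₕ = 0.8106·113.4 + 0.1894·116.1 ≈ 113.9115...
→ 113.91.

113.91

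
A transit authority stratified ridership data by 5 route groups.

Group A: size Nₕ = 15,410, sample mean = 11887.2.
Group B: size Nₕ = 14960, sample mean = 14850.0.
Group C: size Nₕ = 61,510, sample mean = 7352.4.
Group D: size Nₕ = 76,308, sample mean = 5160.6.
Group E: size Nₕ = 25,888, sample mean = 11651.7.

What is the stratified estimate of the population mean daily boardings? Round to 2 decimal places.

8002.11

x̄_st = (Σ Nₕx̄ₕ) / (Σ Nₕ) = (15410·11887.2 + 14960·14850.0 + 61510·7352.4 + 76308·5160.6 + 25888·11651.7) / 194076
= 1553018150.4 / 194076 = 8002.1133... → 8002.11.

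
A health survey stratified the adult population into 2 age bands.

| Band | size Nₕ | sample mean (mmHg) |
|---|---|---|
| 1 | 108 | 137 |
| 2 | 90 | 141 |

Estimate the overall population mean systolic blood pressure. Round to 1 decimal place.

138.8

N = 198; weights Wₕ = Nₕ/N = (0.5455, 0.4545).
x̄_st = Σ Wₕ·x̄ₕ = 0.5455·137 + 0.4545·141 ≈ 138.818...
→ 138.8.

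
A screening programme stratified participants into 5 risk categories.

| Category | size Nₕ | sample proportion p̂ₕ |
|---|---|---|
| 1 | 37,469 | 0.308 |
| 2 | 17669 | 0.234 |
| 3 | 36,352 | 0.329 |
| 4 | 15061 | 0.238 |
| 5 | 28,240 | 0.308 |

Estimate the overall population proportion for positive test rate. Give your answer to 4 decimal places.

Wₕ = Nₕ/N with N = 134791: 0.2780, 0.1311, 0.2697, 0.1117, 0.2095.
p̂_st = 0.2780·0.308 + 0.1311·0.234 + 0.2697·0.329 + 0.1117·0.238 + 0.2095·0.308 ≈ 0.296142... → 0.2961.

0.2961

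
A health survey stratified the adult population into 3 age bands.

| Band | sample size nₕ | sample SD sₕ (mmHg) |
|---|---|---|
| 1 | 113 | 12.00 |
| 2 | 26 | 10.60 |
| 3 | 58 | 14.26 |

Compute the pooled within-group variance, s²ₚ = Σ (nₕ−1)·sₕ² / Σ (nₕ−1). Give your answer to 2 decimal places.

Degrees of freedom: 112 + 25 + 57 = 194.
Σ(nₕ−1)sₕ² = 112·144 + 25·112.36 + 57·203.3476 = 30527.8132.
s²ₚ = 30527.8132 / 194 = 157.3599... → 157.36.

157.36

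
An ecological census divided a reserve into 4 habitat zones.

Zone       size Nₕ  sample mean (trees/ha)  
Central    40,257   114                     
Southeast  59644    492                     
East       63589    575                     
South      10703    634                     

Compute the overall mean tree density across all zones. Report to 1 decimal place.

443.7

N = 174193; weights Wₕ = Nₕ/N = (0.2311, 0.3424, 0.3650, 0.0614).
x̄_st = Σ Wₕ·x̄ₕ = 0.2311·114 + 0.3424·492 + 0.3650·575 + 0.0614·634 ≈ 443.666...
→ 443.7.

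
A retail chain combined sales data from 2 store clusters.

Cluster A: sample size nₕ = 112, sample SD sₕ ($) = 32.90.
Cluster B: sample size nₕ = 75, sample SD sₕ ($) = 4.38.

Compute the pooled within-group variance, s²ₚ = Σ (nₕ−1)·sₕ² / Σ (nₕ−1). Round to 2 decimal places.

Degrees of freedom: 111 + 74 = 185.
Σ(nₕ−1)sₕ² = 111·1082.41 + 74·19.1844 = 121567.1556.
s²ₚ = 121567.1556 / 185 = 657.1198... → 657.12.

657.12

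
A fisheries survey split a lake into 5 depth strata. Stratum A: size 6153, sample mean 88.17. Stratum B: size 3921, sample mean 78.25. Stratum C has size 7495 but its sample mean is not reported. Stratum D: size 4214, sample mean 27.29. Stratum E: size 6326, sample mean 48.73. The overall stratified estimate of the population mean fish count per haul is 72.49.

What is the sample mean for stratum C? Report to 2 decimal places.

N = 6153 + 3921 + 7495 + 4214 + 6326 = 28109.
Overall total = μ·N = 72.49·28109 = 2037621.41.
Subtract the known strata: 6153·88.17 + 3921·78.25 + 4214·27.29 + 6326·48.73 = 1272594.3.
Remaining total for stratum C: 2037621.41 − 1272594.3 = 765027.11.
Divide by its size: 765027.11 / 7495 = 102.0717... → 102.07.

102.07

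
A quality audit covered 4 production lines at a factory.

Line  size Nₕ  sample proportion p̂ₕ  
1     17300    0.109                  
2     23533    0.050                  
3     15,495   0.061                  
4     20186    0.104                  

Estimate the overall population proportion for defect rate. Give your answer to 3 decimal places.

0.080

N = 17300 + 23533 + 15495 + 20186 = 76514.
Overall proportion = Σ (Nₕ/N)·p̂ₕ.
Σ Nₕp̂ₕ = 1885.7 + 1176.65 + 945.195 + 2099.344 = 6106.889.
6106.889 / 76514 = 0.07981... → 0.080.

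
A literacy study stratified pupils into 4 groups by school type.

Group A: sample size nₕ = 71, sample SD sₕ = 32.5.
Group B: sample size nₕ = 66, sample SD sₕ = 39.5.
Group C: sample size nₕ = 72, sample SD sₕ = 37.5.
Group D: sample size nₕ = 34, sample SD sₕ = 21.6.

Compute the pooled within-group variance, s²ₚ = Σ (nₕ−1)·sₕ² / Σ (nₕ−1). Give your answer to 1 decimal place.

1215.9

Degrees of freedom: 70 + 65 + 71 + 33 = 239.
Σ(nₕ−1)sₕ² = 70·1056.25 + 65·1560.25 + 71·1406.25 + 33·466.56 = 290593.98.
s²ₚ = 290593.98 / 239 = 1215.874... → 1215.9.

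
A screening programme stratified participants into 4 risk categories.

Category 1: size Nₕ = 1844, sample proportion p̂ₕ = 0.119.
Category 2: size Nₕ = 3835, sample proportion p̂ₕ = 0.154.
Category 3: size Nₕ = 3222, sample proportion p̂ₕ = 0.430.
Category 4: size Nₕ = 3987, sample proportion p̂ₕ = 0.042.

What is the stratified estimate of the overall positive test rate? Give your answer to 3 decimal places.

0.183

Wₕ = Nₕ/N with N = 12888: 0.1431, 0.2976, 0.2500, 0.3094.
p̂_st = 0.1431·0.119 + 0.2976·0.154 + 0.2500·0.430 + 0.3094·0.042 ≈ 0.18334... → 0.183.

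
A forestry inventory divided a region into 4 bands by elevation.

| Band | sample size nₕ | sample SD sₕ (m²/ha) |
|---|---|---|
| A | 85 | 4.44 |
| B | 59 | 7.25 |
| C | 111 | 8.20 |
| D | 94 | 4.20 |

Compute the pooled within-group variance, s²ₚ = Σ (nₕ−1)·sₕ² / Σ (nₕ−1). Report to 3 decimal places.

39.830

A: (85−1)·4.44² = 84·19.7136 = 1655.9424
B: (59−1)·7.25² = 58·52.5625 = 3048.625
C: (111−1)·8.20² = 110·67.24 = 7396.4
D: (94−1)·4.20² = 93·17.64 = 1640.52
Numerator = 13741.4874; denominator = Σ(nₕ−1) = 345.
s²ₚ = 13741.4874/345 = 39.83040... → 39.830.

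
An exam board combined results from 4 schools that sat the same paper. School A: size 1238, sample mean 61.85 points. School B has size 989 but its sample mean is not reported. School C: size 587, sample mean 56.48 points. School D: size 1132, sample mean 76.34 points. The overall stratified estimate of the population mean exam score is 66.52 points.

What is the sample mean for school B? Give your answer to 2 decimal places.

67.08

Σ Nₕx̄ₕ = N·μ, so 989·x̄_B = 3946·66.52 − (1238·61.85 + 587·56.48 + 1132·76.34).
= 262487.92 − 196140.94 = 66346.98.
x̄_B = 66346.98 / 989 = 67.0849... → 67.08.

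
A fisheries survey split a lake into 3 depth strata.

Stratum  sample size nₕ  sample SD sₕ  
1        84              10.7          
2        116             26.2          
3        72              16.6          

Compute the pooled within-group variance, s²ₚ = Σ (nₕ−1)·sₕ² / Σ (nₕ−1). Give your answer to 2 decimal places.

1: (84−1)·10.7² = 83·114.49 = 9502.67
2: (116−1)·26.2² = 115·686.44 = 78940.6
3: (72−1)·16.6² = 71·275.56 = 19564.76
Numerator = 108008.03; denominator = Σ(nₕ−1) = 269.
s²ₚ = 108008.03/269 = 401.5168... → 401.52.

401.52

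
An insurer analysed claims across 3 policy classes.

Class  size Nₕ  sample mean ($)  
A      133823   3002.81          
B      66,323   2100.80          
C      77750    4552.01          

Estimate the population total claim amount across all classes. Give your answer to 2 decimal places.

895095178.53

Estimate total by summing Nₕ·x̄ₕ over strata.
133823·3002.81 + 66323·2100.80 + 77750·4552.01 = 401845042.63 + 139331358.4 + 353918777.5 = 895095178.53.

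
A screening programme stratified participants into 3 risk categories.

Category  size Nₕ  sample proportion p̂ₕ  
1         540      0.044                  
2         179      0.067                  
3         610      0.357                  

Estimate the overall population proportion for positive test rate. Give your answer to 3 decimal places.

0.191

N = 540 + 179 + 610 = 1329.
Overall proportion = Σ (Nₕ/N)·p̂ₕ.
Σ Nₕp̂ₕ = 23.76 + 11.993 + 217.77 = 253.523.
253.523 / 1329 = 0.19076... → 0.191.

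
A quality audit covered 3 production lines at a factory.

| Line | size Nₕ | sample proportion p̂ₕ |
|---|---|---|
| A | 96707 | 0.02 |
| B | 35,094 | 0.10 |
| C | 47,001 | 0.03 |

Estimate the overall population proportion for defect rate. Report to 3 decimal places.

0.038

Wₕ = Nₕ/N with N = 178802: 0.5409, 0.1963, 0.2629.
p̂_st = 0.5409·0.02 + 0.1963·0.10 + 0.2629·0.03 ≈ 0.03833... → 0.038.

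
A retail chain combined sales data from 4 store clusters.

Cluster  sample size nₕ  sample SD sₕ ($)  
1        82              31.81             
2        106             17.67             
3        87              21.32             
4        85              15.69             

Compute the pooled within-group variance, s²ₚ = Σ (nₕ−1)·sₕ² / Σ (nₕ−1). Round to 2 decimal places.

1: (82−1)·31.81² = 81·1011.8761 = 81961.9641
2: (106−1)·17.67² = 105·312.2289 = 32784.0345
3: (87−1)·21.32² = 86·454.5424 = 39090.6464
4: (85−1)·15.69² = 84·246.1761 = 20678.7924
Numerator = 174515.4374; denominator = Σ(nₕ−1) = 356.
s²ₚ = 174515.4374/356 = 490.2119... → 490.21.

490.21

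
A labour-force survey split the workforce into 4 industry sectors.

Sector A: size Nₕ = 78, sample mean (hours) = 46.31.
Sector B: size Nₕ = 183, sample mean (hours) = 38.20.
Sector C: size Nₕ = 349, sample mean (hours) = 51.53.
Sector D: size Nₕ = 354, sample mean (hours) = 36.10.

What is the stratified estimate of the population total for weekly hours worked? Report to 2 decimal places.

Estimate total by summing Nₕ·x̄ₕ over strata.
78·46.31 + 183·38.20 + 349·51.53 + 354·36.10 = 3612.18 + 6990.6 + 17983.97 + 12779.4 = 41366.15.

41366.15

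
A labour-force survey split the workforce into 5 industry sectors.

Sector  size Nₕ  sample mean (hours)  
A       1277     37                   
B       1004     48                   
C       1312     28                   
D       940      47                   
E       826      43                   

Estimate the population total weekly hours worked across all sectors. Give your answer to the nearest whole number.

Population total = Σ Nₕ·x̄ₕ (each stratum's size times its mean).
1277·37 + 1004·48 + 1312·28 + 940·47 + 826·43 = 47249 + 48192 + 36736 + 44180 + 35518 = 211875.

211875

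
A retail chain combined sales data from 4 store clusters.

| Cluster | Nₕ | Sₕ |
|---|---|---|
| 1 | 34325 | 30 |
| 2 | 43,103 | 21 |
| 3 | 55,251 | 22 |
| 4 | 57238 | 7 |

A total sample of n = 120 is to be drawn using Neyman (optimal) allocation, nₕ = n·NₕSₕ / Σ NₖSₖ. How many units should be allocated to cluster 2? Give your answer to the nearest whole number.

1: NₕSₕ = 34325·30 = 1029750
2: NₕSₕ = 43103·21 = 905163
3: NₕSₕ = 55251·22 = 1215522
4: NₕSₕ = 57238·7 = 400666
Σ NₕSₕ = 3551101.
n_2 = 120·905163/3551101 = 30.588... → 31.

31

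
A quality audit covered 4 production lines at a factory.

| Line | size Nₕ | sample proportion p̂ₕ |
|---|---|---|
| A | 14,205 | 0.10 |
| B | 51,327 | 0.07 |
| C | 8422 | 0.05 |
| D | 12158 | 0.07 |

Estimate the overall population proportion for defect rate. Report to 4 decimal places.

Wₕ = Nₕ/N with N = 86112: 0.1650, 0.5960, 0.0978, 0.1412.
p̂_st = 0.1650·0.10 + 0.5960·0.07 + 0.0978·0.05 + 0.1412·0.07 ≈ 0.072993... → 0.0730.

0.0730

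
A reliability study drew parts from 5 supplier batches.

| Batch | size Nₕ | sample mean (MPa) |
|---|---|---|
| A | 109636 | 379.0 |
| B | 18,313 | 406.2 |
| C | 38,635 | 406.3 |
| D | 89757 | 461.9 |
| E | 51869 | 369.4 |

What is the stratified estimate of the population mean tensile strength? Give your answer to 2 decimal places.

406.56

x̄_st = (Σ Nₕx̄ₕ) / (Σ Nₕ) = (109636·379.0 + 18313·406.2 + 38635·406.3 + 89757·461.9 + 51869·369.4) / 308210
= 125307352 / 308210 = 406.5648... → 406.56.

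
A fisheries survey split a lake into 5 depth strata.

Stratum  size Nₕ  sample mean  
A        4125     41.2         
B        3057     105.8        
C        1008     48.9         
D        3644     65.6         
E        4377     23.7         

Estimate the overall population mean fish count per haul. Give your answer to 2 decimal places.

54.62

N = 4125 + 3057 + 1008 + 3644 + 4377 = 16211.
Overall mean = Σ (Nₕ/N)·x̄ₕ — weight by population share, not a simple average.
Σ Nₕx̄ₕ = 4125·41.2 + 3057·105.8 + 1008·48.9 + 3644·65.6 + 4377·23.7 = 169950 + 323430.6 + 49291.2 + 239046.4 + 103734.9 = 885453.1.
Divide by N: 885453.1 / 16211 = 54.6205... → 54.62.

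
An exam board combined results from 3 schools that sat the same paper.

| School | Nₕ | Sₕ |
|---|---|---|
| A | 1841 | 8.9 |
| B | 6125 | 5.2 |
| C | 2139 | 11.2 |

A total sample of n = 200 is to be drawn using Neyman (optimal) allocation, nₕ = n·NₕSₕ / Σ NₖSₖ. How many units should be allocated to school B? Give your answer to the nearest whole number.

Σ NₕSₕ = 1841·8.9 + 6125·5.2 + 2139·11.2 = 72191.7.
Share for B: 31850/72191.7 = 0.44119.
n_B = 200 × 0.44119 = 88.237... → 88.

88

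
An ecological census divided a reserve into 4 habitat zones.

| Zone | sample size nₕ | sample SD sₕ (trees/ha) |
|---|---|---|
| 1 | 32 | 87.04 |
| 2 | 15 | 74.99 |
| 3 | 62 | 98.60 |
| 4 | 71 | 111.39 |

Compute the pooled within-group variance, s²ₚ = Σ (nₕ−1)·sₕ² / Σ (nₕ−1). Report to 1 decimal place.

10086.2

1: (32−1)·87.04² = 31·7575.9616 = 234854.8096
2: (15−1)·74.99² = 14·5623.5001 = 78729.0014
3: (62−1)·98.60² = 61·9721.96 = 593039.56
4: (71−1)·111.39² = 70·12407.7321 = 868541.247
Numerator = 1775164.618; denominator = Σ(nₕ−1) = 176.
s²ₚ = 1775164.618/176 = 10086.163... → 10086.2.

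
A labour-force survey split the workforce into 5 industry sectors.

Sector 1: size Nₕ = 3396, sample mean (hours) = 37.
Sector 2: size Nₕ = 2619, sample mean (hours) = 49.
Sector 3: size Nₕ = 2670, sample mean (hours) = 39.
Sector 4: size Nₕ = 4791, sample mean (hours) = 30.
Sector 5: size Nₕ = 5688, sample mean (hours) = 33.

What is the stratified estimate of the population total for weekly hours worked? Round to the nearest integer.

689547

Population total = Σ Nₕ·x̄ₕ (each stratum's size times its mean).
3396·37 + 2619·49 + 2670·39 + 4791·30 + 5688·33 = 125652 + 128331 + 104130 + 143730 + 187704 = 689547.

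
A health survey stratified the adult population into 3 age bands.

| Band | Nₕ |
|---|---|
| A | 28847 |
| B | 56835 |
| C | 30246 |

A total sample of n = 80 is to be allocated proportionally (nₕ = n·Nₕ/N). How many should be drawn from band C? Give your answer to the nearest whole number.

21

Share of band C = 30246/115928 = 0.26090.
Allocate 80 × 0.26090 = 20.872... → 21.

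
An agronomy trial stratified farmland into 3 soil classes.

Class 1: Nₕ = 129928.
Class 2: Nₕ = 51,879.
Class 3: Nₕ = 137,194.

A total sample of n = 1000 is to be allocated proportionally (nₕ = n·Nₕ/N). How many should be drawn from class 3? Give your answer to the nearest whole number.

430

Share of class 3 = 137194/319001 = 0.43007.
Allocate 1000 × 0.43007 = 430.074... → 430.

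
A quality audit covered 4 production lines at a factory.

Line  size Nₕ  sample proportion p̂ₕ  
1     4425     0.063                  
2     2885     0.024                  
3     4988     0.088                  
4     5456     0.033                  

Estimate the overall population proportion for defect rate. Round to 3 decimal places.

0.054

Wₕ = Nₕ/N with N = 17754: 0.2492, 0.1625, 0.2810, 0.3073.
p̂_st = 0.2492·0.063 + 0.1625·0.024 + 0.2810·0.088 + 0.3073·0.033 ≈ 0.05447... → 0.054.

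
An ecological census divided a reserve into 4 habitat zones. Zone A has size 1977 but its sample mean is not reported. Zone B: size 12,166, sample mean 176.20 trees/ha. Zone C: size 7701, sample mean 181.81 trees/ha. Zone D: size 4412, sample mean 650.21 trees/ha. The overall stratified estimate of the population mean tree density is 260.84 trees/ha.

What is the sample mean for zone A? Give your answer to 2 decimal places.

220.60

Σ Nₕx̄ₕ = N·μ, so 1977·x̄_A = 26256·260.84 − (12166·176.20 + 7701·181.81 + 4412·650.21).
= 6848615.04 − 6412494.53 = 436120.51.
x̄_A = 436120.51 / 1977 = 220.5971... → 220.60.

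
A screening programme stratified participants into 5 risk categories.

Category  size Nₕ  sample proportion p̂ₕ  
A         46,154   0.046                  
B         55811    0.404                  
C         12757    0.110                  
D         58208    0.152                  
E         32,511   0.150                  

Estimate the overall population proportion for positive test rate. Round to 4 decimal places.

0.1937

Wₕ = Nₕ/N with N = 205441: 0.2247, 0.2717, 0.0621, 0.2833, 0.1582.
p̂_st = 0.2247·0.046 + 0.2717·0.404 + 0.0621·0.110 + 0.2833·0.152 + 0.1582·0.150 ≈ 0.193721... → 0.1937.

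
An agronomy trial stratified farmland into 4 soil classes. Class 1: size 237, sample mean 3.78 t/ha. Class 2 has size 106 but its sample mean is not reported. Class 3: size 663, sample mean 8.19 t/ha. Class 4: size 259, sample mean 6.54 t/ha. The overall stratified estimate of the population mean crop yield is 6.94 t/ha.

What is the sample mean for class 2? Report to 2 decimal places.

Σ Nₕx̄ₕ = N·μ, so 106·x̄_2 = 1265·6.94 − (237·3.78 + 663·8.19 + 259·6.54).
= 8779.1 − 8019.69 = 759.41.
x̄_2 = 759.41 / 106 = 7.1642... → 7.16.

7.16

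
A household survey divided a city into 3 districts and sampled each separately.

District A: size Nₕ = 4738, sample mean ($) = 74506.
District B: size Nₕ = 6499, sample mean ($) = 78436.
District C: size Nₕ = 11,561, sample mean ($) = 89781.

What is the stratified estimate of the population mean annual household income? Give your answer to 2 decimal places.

x̄_st = (Σ Nₕx̄ₕ) / (Σ Nₕ) = (4738·74506 + 6499·78436 + 11561·89781) / 22798
= 1900723133 / 22798 = 83372.3631... → 83372.36.

83372.36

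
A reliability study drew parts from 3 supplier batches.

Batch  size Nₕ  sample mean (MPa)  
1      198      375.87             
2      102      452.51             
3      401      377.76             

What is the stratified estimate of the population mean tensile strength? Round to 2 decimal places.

N = 701; weights Wₕ = Nₕ/N = (0.2825, 0.1455, 0.5720).
x̄_st = Σ Wₕ·x̄ₕ = 0.2825·375.87 + 0.1455·452.51 + 0.5720·377.76 ≈ 388.1028...
→ 388.10.

388.10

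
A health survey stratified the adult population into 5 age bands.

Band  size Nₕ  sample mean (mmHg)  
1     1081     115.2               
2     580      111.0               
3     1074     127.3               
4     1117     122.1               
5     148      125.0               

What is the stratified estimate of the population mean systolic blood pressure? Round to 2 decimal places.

120.13

N = 4000; weights Wₕ = Nₕ/N = (0.2703, 0.1450, 0.2685, 0.2793, 0.0370).
x̄_st = Σ Wₕ·x̄ₕ = 0.2703·115.2 + 0.1450·111.0 + 0.2685·127.3 + 0.2793·122.1 + 0.0370·125.0 ≈ 120.1293...
→ 120.13.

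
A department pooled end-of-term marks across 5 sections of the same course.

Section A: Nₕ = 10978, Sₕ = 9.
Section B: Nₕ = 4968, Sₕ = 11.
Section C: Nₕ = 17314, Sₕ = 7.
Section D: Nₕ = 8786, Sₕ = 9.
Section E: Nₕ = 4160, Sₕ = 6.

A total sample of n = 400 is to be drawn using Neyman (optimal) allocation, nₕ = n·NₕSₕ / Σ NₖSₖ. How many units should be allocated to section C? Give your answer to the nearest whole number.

Σ NₕSₕ = 10978·9 + 4968·11 + 17314·7 + 8786·9 + 4160·6 = 378682.
Share for C: 121198/378682 = 0.32005.
n_C = 400 × 0.32005 = 128.021... → 128.

128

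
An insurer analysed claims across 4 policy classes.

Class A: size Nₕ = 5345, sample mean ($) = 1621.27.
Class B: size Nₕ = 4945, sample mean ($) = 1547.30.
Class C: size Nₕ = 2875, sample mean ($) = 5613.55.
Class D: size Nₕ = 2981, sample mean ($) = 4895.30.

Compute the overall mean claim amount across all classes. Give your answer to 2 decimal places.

2913.97

x̄_st = (Σ Nₕx̄ₕ) / (Σ Nₕ) = (5345·1621.27 + 4945·1547.30 + 2875·5613.55 + 2981·4895.30) / 16146
= 47048932.2 / 16146 = 2913.9683... → 2913.97.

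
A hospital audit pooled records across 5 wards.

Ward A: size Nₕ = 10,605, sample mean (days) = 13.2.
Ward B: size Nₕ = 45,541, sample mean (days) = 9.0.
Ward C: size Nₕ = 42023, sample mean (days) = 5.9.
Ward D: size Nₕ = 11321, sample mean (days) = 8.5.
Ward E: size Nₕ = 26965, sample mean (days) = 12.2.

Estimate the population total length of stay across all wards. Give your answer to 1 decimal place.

A: 10605·13.2 = 139986
B: 45541·9.0 = 409869
C: 42023·5.9 = 247935.7
D: 11321·8.5 = 96228.5
E: 26965·12.2 = 328973
τ̂ = Σ Nₕx̄ₕ = 1222992.2.

1222992.2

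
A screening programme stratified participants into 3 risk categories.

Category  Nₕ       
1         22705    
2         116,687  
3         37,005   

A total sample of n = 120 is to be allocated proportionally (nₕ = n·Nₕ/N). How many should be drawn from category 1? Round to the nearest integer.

15

N = 22705 + 116687 + 37005 = 176397.
n_1 = 120·22705/176397 = 15.446... → 15.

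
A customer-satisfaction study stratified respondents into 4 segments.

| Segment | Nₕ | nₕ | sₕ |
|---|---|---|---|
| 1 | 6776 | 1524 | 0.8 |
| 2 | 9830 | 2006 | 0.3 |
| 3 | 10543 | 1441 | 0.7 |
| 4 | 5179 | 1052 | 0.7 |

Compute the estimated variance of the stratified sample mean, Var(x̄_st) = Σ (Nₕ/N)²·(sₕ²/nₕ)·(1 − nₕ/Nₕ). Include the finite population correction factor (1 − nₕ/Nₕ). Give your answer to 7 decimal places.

0.0000584

N = 32328; Wₕ = Nₕ/N.
segment 1: (6776/32328)²·0.8²/1524·(1 − 1524/6776) = 0.0000143000
segment 2: (9830/32328)²·0.3²/2006·(1 − 2006/9830) = 0.0000033017
segment 3: (10543/32328)²·0.7²/1441·(1 − 1441/10543) = 0.0000312231
segment 4: (5179/32328)²·0.7²/1052·(1 − 1052/5179) = 0.0000095258
Sum = 0.0000583506 → 0.0000584.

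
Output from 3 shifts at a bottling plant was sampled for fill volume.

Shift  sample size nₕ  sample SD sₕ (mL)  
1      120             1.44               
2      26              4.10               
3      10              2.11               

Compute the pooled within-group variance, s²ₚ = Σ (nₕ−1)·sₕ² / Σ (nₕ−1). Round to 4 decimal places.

4.6214

1: (120−1)·1.44² = 119·2.0736 = 246.7584
2: (26−1)·4.10² = 25·16.81 = 420.25
3: (10−1)·2.11² = 9·4.4521 = 40.0689
Numerator = 707.0773; denominator = Σ(nₕ−1) = 153.
s²ₚ = 707.0773/153 = 4.621420... → 4.6214.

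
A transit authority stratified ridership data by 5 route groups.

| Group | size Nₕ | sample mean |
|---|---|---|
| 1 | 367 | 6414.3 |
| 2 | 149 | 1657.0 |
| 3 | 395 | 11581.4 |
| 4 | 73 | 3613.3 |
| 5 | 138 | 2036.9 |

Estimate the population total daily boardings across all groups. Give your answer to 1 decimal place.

7720457.2

1: 367·6414.3 = 2354048.1
2: 149·1657.0 = 246893
3: 395·11581.4 = 4574653
4: 73·3613.3 = 263770.9
5: 138·2036.9 = 281092.2
τ̂ = Σ Nₕx̄ₕ = 7720457.2.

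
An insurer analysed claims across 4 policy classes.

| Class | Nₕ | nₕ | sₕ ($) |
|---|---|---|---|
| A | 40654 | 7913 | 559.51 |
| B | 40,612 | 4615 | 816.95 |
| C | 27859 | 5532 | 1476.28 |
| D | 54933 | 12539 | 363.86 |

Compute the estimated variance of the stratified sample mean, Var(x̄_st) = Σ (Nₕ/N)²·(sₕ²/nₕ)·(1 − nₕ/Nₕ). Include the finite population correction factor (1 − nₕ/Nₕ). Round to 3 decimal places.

N = 164058. Term for each stratum: Wₕ²sₕ²/nₕ·(1−nₕ/Nₕ).
Var(x̄_st) = 1.956478 + 7.854980 + 9.104506 + 0.913584 = 19.829548 → 19.830.

19.830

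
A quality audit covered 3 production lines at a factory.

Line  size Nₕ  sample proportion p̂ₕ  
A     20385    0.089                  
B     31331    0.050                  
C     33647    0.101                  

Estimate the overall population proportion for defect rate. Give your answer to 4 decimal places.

0.0794

Wₕ = Nₕ/N with N = 85363: 0.2388, 0.3670, 0.3942.
p̂_st = 0.2388·0.089 + 0.3670·0.050 + 0.3942·0.101 ≈ 0.079416... → 0.0794.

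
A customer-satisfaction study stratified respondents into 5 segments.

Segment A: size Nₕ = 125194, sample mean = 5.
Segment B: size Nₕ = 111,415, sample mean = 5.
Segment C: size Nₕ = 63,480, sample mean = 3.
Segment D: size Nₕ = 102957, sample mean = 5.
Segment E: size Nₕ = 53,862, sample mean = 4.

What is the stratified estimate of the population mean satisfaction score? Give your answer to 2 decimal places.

x̄_st = (Σ Nₕx̄ₕ) / (Σ Nₕ) = (125194·5 + 111415·5 + 63480·3 + 102957·5 + 53862·4) / 456908
= 2103718 / 456908 = 4.6042... → 4.60.

4.60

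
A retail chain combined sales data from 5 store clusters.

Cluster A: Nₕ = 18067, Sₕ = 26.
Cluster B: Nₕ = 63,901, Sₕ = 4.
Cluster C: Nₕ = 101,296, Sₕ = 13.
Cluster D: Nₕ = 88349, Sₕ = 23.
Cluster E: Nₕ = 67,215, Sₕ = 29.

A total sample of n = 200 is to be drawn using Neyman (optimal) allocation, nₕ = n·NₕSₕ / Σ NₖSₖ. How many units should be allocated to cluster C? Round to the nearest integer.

A: NₕSₕ = 18067·26 = 469742
B: NₕSₕ = 63901·4 = 255604
C: NₕSₕ = 101296·13 = 1316848
D: NₕSₕ = 88349·23 = 2032027
E: NₕSₕ = 67215·29 = 1949235
Σ NₕSₕ = 6023456.
n_C = 200·1316848/6023456 = 43.724... → 44.

44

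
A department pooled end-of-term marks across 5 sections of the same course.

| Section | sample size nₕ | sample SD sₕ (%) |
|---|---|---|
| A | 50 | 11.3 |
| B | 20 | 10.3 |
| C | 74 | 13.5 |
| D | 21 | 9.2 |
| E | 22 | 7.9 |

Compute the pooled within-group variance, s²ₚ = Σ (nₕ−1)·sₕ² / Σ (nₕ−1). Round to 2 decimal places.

Degrees of freedom: 49 + 19 + 73 + 20 + 21 = 182.
Σ(nₕ−1)sₕ² = 49·127.69 + 19·106.09 + 73·182.25 + 20·84.64 + 21·62.41 = 24580.18.
s²ₚ = 24580.18 / 182 = 135.0559... → 135.06.

135.06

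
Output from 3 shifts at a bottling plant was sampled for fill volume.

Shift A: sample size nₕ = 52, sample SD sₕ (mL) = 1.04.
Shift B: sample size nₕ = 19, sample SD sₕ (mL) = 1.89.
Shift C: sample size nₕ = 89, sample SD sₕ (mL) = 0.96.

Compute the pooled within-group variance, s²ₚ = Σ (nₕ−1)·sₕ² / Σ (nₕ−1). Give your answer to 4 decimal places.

1.2775

Degrees of freedom: 51 + 18 + 88 = 157.
Σ(nₕ−1)sₕ² = 51·1.0816 + 18·3.5721 + 88·0.9216 = 200.5602.
s²ₚ = 200.5602 / 157 = 1.277454... → 1.2775.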